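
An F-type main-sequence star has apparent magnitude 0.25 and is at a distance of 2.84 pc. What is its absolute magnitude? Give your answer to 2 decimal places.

5 log₁₀(d/10 pc) = 5 log₁₀(2.840) − 5 = -2.733
M = m − 5 log₁₀(d/10) = 0.25 + 2.733 = 2.983

M ≈ 2.98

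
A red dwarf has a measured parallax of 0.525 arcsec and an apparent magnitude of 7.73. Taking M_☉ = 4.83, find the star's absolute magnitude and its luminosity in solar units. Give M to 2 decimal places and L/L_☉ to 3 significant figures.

M ≈ 11.33; L/L_☉ ≈ 2.51×10^-3

d = 1/p = 1/0.525″ = 1.905 pc
M = m − 5 log₁₀ d + 5 = 7.73 − 5·0.2798 + 5 = 11.331
M − M_☉ = 11.331 − 4.83 = 6.501
L/L_☉ = 10^(−0.4 × 6.501) = 2.510×10^-3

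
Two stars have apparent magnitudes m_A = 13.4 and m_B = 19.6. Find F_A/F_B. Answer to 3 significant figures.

Δm = 13.4 − (19.6) = -6.2
Flux ratio = 10^(−0.4 Δm) = 10^(−0.4 × -6.2) = 10^2.480 = 302.0

F_A/F_B ≈ 302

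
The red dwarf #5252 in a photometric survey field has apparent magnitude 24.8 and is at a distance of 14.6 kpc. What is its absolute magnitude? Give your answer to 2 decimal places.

M ≈ 8.98

d = 14.6 kpc = 14600 pc
5 log₁₀(d/10 pc) = 5 log₁₀(14600) − 5 = 15.822
M = m − 5 log₁₀(d/10) = 24.8 − 15.822 = 8.978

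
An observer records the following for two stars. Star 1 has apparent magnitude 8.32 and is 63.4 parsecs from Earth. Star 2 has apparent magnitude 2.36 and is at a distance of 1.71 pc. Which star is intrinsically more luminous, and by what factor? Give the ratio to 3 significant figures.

Star 1: M = m − 5 log₁₀ d + 5 = 8.32 − 5·1.8021 + 5 = 4.310
Star 2: M = m − 5 log₁₀ d + 5 = 2.36 − 5·0.2330 + 5 = 6.195
ΔM = M_1 − M_2 = 4.310 − (6.195) = -1.885; smaller M is more luminous → Star 1.
L ratio = 10^(0.4 |ΔM|) = 10^0.754 = 5.678

Star 1 is more luminous, by a factor of 5.68.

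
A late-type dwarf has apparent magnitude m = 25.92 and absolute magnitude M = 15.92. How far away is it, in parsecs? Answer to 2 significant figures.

Distance modulus: m − M = 25.92 − (15.92) = 10.000
m − M = 5 log₁₀ d − 5
log₁₀ d = (m − M)/5 + 1 = 3.0000
d = 10^3.0000 = 1000 pc

d ≈ 1000 pc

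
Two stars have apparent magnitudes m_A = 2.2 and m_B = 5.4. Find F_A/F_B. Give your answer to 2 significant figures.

F_A/F_B ≈ 19

Δm = 2.2 − (5.4) = -3.2
Flux ratio = 10^(−0.4 Δm) = 10^(−0.4 × -3.2) = 10^1.280 = 19.05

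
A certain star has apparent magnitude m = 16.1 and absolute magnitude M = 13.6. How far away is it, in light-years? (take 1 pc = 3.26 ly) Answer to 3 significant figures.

d ≈ 103 ly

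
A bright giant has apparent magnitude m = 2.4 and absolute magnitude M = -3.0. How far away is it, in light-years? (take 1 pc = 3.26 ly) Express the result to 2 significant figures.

Distance modulus: m − M = 2.4 − (-3.0) = 5.400
m − M = 5 log₁₀ d − 5
log₁₀ d = (m − M)/5 + 1 = 2.0800
d = 10^2.0800 = 120.2 pc
= 391.9 ly

d ≈ 390 ly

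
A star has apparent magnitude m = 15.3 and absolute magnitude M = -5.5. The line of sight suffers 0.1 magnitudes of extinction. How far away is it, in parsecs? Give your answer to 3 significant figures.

d ≈ 138000 pc

m − M = 5 log₁₀(d/10 pc) + A  ⇒  15.3 − (-5.5) − 0.1 = 5 log₁₀(d/10)
20.700 = 5 log₁₀(d/10)
log₁₀ d = (m − M − A)/5 + 1 = 5.1400
d = 10^5.1400 = 138000 pc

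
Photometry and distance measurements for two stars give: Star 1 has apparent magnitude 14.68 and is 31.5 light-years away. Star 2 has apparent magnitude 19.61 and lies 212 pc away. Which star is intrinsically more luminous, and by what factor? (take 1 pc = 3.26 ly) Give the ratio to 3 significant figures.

Star 2 is more luminous, by a factor of 5.13.

Star 1: d = 31.5 ly / 3.26 = 9.663 pc
Star 1: M = m − 5 log₁₀ d + 5 = 14.68 − 5·0.9851 + 5 = 14.755
Star 2: M = m − 5 log₁₀ d + 5 = 19.61 − 5·2.3263 + 5 = 12.978
ΔM = M_1 − M_2 = 14.755 − (12.978) = 1.776; smaller M is more luminous → Star 2.
L ratio = 10^(0.4 |ΔM|) = 10^0.710 = 5.134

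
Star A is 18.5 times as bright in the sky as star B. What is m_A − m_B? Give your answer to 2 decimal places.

Pogson: Δm = −2.5 log₁₀(ratio) = −2.5 log₁₀(18.5) = −2.5 × 1.2672 = -3.168
Star A is brighter, so it has the smaller magnitude: the difference is negative.

m_A − m_B ≈ -3.17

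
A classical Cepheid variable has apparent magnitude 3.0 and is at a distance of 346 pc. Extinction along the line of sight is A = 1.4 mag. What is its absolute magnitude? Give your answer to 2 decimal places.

M ≈ -6.10

5 log₁₀(d/10 pc) = 5 log₁₀(346.0) − 5 = 7.695
M = m − 5 log₁₀(d/10) − A = 3.0 − 7.695 − 1.4 = -6.095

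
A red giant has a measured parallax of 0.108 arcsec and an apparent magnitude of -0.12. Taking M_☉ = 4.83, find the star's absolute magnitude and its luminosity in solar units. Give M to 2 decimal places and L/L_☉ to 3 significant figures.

d = 1/p = 1/0.108″ = 9.259 pc
M = m − 5 log₁₀ d + 5 = -0.12 − 5·0.9666 + 5 = 0.047
M − M_☉ = 0.047 − 4.83 = -4.783
L/L_☉ = 10^(−0.4 × -4.783) = 81.88

M ≈ 0.05; L/L_☉ ≈ 81.9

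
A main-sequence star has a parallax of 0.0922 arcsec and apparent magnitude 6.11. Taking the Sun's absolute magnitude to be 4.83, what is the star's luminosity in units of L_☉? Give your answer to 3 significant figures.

d = 1/p = 1/0.0922″ = 10.85 pc
M = m − 5 log₁₀ d + 5 = 6.11 − 5·1.0353 + 5 = 5.934
M − M_☉ = 5.934 − 4.83 = 1.104
L/L_☉ = 10^(−0.4 × 1.104) = 0.3619

L/L_☉ ≈ 0.362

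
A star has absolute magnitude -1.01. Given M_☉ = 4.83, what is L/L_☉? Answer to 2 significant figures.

M − M_☉ = -1.01 − 4.83 = -5.840
L/L_☉ = 10^(−0.4 (M − M_☉)) = 10^2.336 = 216.8

L/L_☉ ≈ 220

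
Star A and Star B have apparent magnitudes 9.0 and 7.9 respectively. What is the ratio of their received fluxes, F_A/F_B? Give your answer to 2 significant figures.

F_A/F_B ≈ 0.36

Magnitude difference = 1.1
Flux ratio = 10^(−0.4 Δm) = 10^(−0.4 × 1.1) = 10^-0.440 = 0.3631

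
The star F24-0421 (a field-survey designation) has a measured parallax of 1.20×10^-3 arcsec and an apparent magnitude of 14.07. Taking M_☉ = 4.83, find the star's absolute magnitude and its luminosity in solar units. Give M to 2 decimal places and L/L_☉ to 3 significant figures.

M ≈ 4.47; L/L_☉ ≈ 1.40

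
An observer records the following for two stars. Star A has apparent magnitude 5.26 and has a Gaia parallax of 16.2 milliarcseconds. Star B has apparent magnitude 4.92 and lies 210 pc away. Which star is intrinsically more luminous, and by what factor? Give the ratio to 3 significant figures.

Star B is more luminous, by a factor of 15.8.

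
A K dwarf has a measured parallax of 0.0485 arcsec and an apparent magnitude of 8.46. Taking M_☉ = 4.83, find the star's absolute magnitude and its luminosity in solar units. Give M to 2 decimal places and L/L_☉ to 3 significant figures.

M ≈ 6.89; L/L_☉ ≈ 0.150

d = 1/p = 1/0.0485″ = 20.62 pc
M = m − 5 log₁₀ d + 5 = 8.46 − 5·1.3143 + 5 = 6.889
M − M_☉ = 6.889 − 4.83 = 2.059
L/L_☉ = 10^(−0.4 × 2.059) = 0.1501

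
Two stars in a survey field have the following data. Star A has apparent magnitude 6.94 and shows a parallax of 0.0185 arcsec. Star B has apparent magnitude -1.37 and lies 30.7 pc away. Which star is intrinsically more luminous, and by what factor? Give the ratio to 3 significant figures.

Star B is more luminous, by a factor of 680.

Star A: d = 1/p = 1/0.0185″ = 54.05 pc
Star A: M = m − 5 log₁₀ d + 5 = 6.94 − 5·1.7328 + 5 = 3.276
Star B: M = m − 5 log₁₀ d + 5 = -1.37 − 5·1.4871 + 5 = -3.806
ΔM = M_A − M_B = 3.276 − (-3.806) = 7.082; smaller M is more luminous → Star B.
L ratio = 10^(0.4 |ΔM|) = 10^2.833 = 680.2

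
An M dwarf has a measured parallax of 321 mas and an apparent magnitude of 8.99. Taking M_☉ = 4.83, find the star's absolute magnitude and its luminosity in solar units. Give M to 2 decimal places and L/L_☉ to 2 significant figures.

M ≈ 11.52; L/L_☉ ≈ 2.1×10^-3

d = 1/p = 1000/321 mas = 3.115 pc
M = m − 5 log₁₀ d + 5 = 8.99 − 5·0.4935 + 5 = 11.523
M − M_☉ = 11.523 − 4.83 = 6.693
L/L_☉ = 10^(−0.4 × 6.693) = 2.104×10^-3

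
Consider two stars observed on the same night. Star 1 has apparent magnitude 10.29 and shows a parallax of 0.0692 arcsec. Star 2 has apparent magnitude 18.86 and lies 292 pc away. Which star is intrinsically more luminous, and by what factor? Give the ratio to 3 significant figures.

Star 1: d = 1/p = 1/0.0692″ = 14.45 pc
Star 1: M = m − 5 log₁₀ d + 5 = 10.29 − 5·1.1599 + 5 = 9.491
Star 2: M = m − 5 log₁₀ d + 5 = 18.86 − 5·2.4654 + 5 = 11.533
ΔM = M_1 − M_2 = 9.491 − (11.533) = -2.043; smaller M is more luminous → Star 1.
L ratio = 10^(0.4 |ΔM|) = 10^0.817 = 6.562

Star 1 is more luminous, by a factor of 6.56.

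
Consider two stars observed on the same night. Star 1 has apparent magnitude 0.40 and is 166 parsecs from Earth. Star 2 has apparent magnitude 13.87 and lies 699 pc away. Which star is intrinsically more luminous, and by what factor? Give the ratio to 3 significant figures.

Star 1 is more luminous, by a factor of 13800.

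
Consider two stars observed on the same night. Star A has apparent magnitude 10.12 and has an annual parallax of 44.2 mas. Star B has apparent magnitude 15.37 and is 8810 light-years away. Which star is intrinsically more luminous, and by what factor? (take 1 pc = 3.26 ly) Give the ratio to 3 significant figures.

Star A: p = 44.2 mas = 0.0442″ → d = 1/p = 22.62 pc
Star A: M = m − 5 log₁₀ d + 5 = 10.12 − 5·1.3546 + 5 = 8.347
Star B: d = 8810 ly / 3.26 = 2702 pc
Star B: M = m − 5 log₁₀ d + 5 = 15.37 − 5·3.4318 + 5 = 3.211
ΔM = M_A − M_B = 8.347 − (3.211) = 5.136; smaller M is more luminous → Star B.
L ratio = 10^(0.4 |ΔM|) = 10^2.054 = 113.3

Star B is more luminous, by a factor of 113.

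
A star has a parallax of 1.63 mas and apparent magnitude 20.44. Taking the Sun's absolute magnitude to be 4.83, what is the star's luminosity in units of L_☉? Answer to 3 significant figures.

L/L_☉ ≈ 2.15×10^-3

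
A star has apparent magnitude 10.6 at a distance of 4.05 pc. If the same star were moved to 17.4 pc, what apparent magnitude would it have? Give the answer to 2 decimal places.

Flux ∝ 1/d², so Δm = 5 log₁₀(d₂/d₁) = 5 log₁₀(17.4/4.05) = 3.165
m₂ = m₁ + Δm = 10.6 + (3.165) = 13.765

m ≈ 13.77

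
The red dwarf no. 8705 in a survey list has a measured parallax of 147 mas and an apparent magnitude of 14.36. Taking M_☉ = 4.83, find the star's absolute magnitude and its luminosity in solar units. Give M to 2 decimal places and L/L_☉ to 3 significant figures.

d = 1/p = 1000/147 mas = 6.803 pc
M = m − 5 log₁₀ d + 5 = 14.36 − 5·0.8327 + 5 = 15.197
M − M_☉ = 15.197 − 4.83 = 10.367
L/L_☉ = 10^(−0.4 × 10.367) = 7.135×10^-5

M ≈ 15.20; L/L_☉ ≈ 7.13×10^-5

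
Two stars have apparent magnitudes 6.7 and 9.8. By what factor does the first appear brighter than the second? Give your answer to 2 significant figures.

17

Δm = 6.7 − (9.8) = -3.1
Flux ratio = 10^(−0.4 Δm) = 10^(−0.4 × -3.1) = 10^1.240 = 17.38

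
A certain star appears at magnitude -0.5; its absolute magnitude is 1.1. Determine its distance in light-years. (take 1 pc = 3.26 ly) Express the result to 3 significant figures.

d ≈ 15.6 ly

Distance modulus: m − M = -0.5 − (1.1) = -1.600
m − M = 5 log₁₀ d − 5
log₁₀ d = (m − M)/5 + 1 = 0.6800
d = 10^0.6800 = 4.786 pc
= 15.60 ly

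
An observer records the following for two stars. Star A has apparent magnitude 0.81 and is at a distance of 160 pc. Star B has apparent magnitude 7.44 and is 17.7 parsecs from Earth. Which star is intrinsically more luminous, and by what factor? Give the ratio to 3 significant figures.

Star A is more luminous, by a factor of 36700.

Star A: M = m − 5 log₁₀ d + 5 = 0.81 − 5·2.2041 + 5 = -5.211
Star B: M = m − 5 log₁₀ d + 5 = 7.44 − 5·1.2480 + 5 = 6.200
ΔM = M_A − M_B = -5.211 − (6.200) = -11.411; smaller M is more luminous → Star A.
L ratio = 10^(0.4 |ΔM|) = 10^4.564 = 36670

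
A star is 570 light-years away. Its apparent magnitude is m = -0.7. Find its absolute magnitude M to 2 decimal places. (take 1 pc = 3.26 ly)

d = 570 ly / 3.26 = 174.8 pc
5 log₁₀(d/10 pc) = 5 log₁₀(174.8) − 5 = 6.213
M = m − 5 log₁₀(d/10) = -0.7 − 6.213 = -6.913

M ≈ -6.91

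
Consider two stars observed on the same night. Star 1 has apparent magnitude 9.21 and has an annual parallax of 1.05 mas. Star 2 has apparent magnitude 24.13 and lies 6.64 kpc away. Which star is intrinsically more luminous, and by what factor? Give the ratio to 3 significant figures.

Star 1: p = 1.05 mas = 1.05×10^-3″ → d = 1/p = 952.4 pc
Star 1: M = m − 5 log₁₀ d + 5 = 9.21 − 5·2.9788 + 5 = -0.684
Star 2: d = 6.64 kpc = 6640 pc
Star 2: M = m − 5 log₁₀ d + 5 = 24.13 − 5·3.8222 + 5 = 10.019
ΔM = M_1 − M_2 = -0.684 − (10.019) = -10.703; smaller M is more luminous → Star 1.
L ratio = 10^(0.4 |ΔM|) = 10^4.281 = 19110

Star 1 is more luminous, by a factor of 19100.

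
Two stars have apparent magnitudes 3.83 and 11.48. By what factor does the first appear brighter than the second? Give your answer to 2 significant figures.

1100

Δm = 3.83 − (11.48) = -7.65
Flux ratio = 10^(−0.4 Δm) = 10^(−0.4 × -7.65) = 10^3.060 = 1148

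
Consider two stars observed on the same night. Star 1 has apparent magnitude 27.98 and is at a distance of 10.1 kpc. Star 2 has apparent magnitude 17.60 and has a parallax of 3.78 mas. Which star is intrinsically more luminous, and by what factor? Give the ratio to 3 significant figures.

Star 1: d = 10.1 kpc = 10100 pc
Star 1: M = m − 5 log₁₀ d + 5 = 27.98 − 5·4.0043 + 5 = 12.958
Star 2: p = 3.78 mas = 3.78×10^-3″ → d = 1/p = 264.6 pc
Star 2: M = m − 5 log₁₀ d + 5 = 17.60 − 5·2.4225 + 5 = 10.487
ΔM = M_1 − M_2 = 12.958 − (10.487) = 2.471; smaller M is more luminous → Star 2.
L ratio = 10^(0.4 |ΔM|) = 10^0.988 = 9.736

Star 2 is more luminous, by a factor of 9.74.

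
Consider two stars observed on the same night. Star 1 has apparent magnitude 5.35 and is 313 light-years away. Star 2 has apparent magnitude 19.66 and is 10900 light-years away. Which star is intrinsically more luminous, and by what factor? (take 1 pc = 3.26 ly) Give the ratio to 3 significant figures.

Star 1 is more luminous, by a factor of 437.

Star 1: d = 313 ly / 3.26 = 96.01 pc
Star 1: M = m − 5 log₁₀ d + 5 = 5.35 − 5·1.9823 + 5 = 0.438
Star 2: d = 10900 ly / 3.26 = 3344 pc
Star 2: M = m − 5 log₁₀ d + 5 = 19.66 − 5·3.5242 + 5 = 7.039
ΔM = M_1 − M_2 = 0.438 − (7.039) = -6.601; smaller M is more luminous → Star 1.
L ratio = 10^(0.4 |ΔM|) = 10^2.640 = 436.8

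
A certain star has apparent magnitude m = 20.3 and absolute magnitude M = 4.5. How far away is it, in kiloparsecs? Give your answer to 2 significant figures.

d ≈ 14 kpc

Distance modulus: m − M = 20.3 − (4.5) = 15.800
m − M = 5 log₁₀ d − 5
log₁₀ d = (m − M)/5 + 1 = 4.1600
d = 10^4.1600 = 14450 pc
= 14.45 kpc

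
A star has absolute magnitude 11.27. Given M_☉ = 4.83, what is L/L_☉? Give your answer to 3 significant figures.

L/L_☉ ≈ 2.65×10^-3

M − M_☉ = 11.27 − 4.83 = 6.440
L/L_☉ = 10^(−0.4 (M − M_☉)) = 10^-2.576 = 2.655×10^-3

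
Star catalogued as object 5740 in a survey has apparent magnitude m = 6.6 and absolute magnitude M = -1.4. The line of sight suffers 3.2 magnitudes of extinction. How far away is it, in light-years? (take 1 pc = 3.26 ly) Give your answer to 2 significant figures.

d ≈ 300 ly

m − M = 5 log₁₀(d/10 pc) + A  ⇒  6.6 − (-1.4) − 3.2 = 5 log₁₀(d/10)
4.800 = 5 log₁₀(d/10)
log₁₀ d = (m − M − A)/5 + 1 = 1.9600
d = 10^1.9600 = 91.20 pc
= 297.3 ly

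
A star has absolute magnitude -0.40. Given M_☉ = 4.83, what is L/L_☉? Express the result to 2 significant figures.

M − M_☉ = -0.40 − 4.83 = -5.230
L/L_☉ = 10^(−0.4 (M − M_☉)) = 10^2.092 = 123.6

L/L_☉ ≈ 120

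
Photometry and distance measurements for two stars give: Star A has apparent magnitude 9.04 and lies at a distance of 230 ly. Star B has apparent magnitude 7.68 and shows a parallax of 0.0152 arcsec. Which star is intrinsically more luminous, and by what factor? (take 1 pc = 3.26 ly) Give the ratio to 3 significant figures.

Star B is more luminous, by a factor of 3.04.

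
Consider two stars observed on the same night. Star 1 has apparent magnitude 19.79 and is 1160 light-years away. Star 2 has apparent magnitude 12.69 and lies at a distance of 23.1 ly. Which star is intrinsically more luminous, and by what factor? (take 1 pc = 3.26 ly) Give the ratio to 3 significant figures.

Star 1 is more luminous, by a factor of 3.64.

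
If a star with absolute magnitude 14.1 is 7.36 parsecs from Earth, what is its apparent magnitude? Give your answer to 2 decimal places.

m ≈ 13.43

m = M + 5 log₁₀ d − 5 = 14.1 + 5·0.8669 − 5 = 13.434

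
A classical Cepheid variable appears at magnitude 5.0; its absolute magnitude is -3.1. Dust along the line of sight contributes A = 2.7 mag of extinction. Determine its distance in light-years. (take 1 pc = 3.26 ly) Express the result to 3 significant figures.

m − M = 5 log₁₀(d/10 pc) + A  ⇒  5.0 − (-3.1) − 2.7 = 5 log₁₀(d/10)
5.400 = 5 log₁₀(d/10)
log₁₀ d = (m − M − A)/5 + 1 = 2.0800
d = 10^2.0800 = 120.2 pc
= 391.9 ly

d ≈ 392 ly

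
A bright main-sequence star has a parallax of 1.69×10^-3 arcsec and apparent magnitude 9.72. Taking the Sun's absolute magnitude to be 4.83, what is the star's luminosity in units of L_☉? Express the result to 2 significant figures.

d = 1/p = 1/1.69×10^-3″ = 591.7 pc
M = m − 5 log₁₀ d + 5 = 9.72 − 5·2.7721 + 5 = 0.859
M − M_☉ = 0.859 − 4.83 = -3.971
L/L_☉ = 10^(−0.4 × -3.971) = 38.75

L/L_☉ ≈ 39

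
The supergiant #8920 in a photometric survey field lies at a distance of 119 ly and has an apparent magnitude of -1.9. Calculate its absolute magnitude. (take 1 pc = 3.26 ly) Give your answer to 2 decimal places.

d = 119 ly / 3.26 = 36.50 pc
5 log₁₀(d/10 pc) = 5 log₁₀(36.50) − 5 = 2.812
M = m − 5 log₁₀(d/10) = -1.9 − 2.812 = -4.712

M ≈ -4.71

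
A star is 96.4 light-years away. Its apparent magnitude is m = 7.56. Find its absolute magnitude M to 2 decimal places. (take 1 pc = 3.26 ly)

d = 96.4 ly / 3.26 = 29.57 pc
5 log₁₀(d/10 pc) = 5 log₁₀(29.57) − 5 = 2.354
M = m − 5 log₁₀(d/10) = 7.56 − 2.354 = 5.206

M ≈ 5.21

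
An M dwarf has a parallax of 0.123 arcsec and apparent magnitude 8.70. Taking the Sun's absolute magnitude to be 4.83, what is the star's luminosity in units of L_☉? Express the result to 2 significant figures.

L/L_☉ ≈ 0.019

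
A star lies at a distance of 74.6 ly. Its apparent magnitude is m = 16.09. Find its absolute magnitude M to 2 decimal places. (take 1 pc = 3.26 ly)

M ≈ 14.29

d = 74.6 ly / 3.26 = 22.88 pc
5 log₁₀(d/10 pc) = 5 log₁₀(22.88) − 5 = 1.798
M = m − 5 log₁₀(d/10) = 16.09 − 1.798 = 14.292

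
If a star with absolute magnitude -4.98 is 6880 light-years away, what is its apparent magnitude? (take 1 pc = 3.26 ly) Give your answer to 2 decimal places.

m ≈ 6.64

d = 6880 ly / 3.26 = 2110 pc
m = M + 5 log₁₀ d − 5 = -4.98 + 5·3.3244 − 5 = 6.642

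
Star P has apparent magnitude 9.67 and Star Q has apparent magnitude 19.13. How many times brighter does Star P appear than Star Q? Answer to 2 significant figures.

6100

Δm = 9.67 − (19.13) = -9.46
Flux ratio = 10^(−0.4 Δm) = 10^(−0.4 × -9.46) = 10^3.784 = 6081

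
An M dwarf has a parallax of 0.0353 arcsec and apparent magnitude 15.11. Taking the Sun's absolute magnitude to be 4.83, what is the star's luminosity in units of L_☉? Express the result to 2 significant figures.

d = 1/p = 1/0.0353″ = 28.33 pc
M = m − 5 log₁₀ d + 5 = 15.11 − 5·1.4522 + 5 = 12.849
M − M_☉ = 12.849 − 4.83 = 8.019
L/L_☉ = 10^(−0.4 × 8.019) = 6.201×10^-4

L/L_☉ ≈ 6.2×10^-4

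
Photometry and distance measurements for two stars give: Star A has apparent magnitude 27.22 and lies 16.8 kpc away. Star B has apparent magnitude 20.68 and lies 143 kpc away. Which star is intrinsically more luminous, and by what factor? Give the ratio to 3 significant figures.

Star B is more luminous, by a factor of 29900.

Star A: d = 16.8 kpc = 16800 pc
Star A: M = m − 5 log₁₀ d + 5 = 27.22 − 5·4.2253 + 5 = 11.093
Star B: d = 143 kpc = 143000 pc
Star B: M = m − 5 log₁₀ d + 5 = 20.68 − 5·5.1553 + 5 = -0.097
ΔM = M_A − M_B = 11.093 − (-0.097) = 11.190; smaller M is more luminous → Star B.
L ratio = 10^(0.4 |ΔM|) = 10^4.476 = 29930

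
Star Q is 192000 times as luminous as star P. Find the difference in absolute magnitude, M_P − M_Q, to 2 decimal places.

Pogson: ΔM = −2.5 log₁₀(ratio) = −2.5 log₁₀(192000) = −2.5 × 5.2833 = -13.208
Star Q is brighter so has the smaller magnitude: M_P − M_Q is positive.

M_P − M_Q ≈ 13.21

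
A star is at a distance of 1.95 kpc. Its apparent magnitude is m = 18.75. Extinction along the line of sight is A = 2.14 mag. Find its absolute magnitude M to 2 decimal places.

M ≈ 5.16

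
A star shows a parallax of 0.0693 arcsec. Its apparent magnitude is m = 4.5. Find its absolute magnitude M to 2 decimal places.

M ≈ 3.70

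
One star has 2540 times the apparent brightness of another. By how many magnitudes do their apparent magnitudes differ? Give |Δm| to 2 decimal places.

|Δm| ≈ 8.51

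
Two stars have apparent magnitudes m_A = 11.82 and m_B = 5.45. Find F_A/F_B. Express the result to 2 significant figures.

Δm = 11.82 − (5.45) = 6.37
Flux ratio = 10^(−0.4 Δm) = 10^(−0.4 × 6.37) = 10^-2.548 = 2.831×10^-3

F_A/F_B ≈ 2.8×10^-3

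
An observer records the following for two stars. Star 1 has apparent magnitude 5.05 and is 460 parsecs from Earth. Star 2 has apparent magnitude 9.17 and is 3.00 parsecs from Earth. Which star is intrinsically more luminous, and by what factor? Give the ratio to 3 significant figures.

Star 1: M = m − 5 log₁₀ d + 5 = 5.05 − 5·2.6628 + 5 = -3.264
Star 2: M = m − 5 log₁₀ d + 5 = 9.17 − 5·0.4771 + 5 = 11.784
ΔM = M_1 − M_2 = -3.264 − (11.784) = -15.048; smaller M is more luminous → Star 1.
L ratio = 10^(0.4 |ΔM|) = 10^6.019 = 1.045×10^6

Star 1 is more luminous, by a factor of 1.05×10^6.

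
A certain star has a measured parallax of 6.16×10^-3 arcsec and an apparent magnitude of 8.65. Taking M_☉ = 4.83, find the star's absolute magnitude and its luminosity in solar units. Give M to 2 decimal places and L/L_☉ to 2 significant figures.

d = 1/p = 1/6.16×10^-3″ = 162.3 pc
M = m − 5 log₁₀ d + 5 = 8.65 − 5·2.2104 + 5 = 2.598
M − M_☉ = 2.598 − 4.83 = -2.232
L/L_☉ = 10^(−0.4 × -2.232) = 7.813

M ≈ 2.60; L/L_☉ ≈ 7.8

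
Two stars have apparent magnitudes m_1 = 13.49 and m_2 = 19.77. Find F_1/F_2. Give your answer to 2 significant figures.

Δm = 13.49 − (19.77) = -6.28
Flux ratio = 10^(−0.4 Δm) = 10^(−0.4 × -6.28) = 10^2.512 = 325.1

F_1/F_2 ≈ 330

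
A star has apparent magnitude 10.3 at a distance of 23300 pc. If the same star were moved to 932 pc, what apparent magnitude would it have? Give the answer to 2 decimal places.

Flux ∝ 1/d², so Δm = 5 log₁₀(d₂/d₁) = 5 log₁₀(932/23300) = -6.990
m₂ = m₁ + Δm = 10.3 + (-6.990) = 3.310

m ≈ 3.31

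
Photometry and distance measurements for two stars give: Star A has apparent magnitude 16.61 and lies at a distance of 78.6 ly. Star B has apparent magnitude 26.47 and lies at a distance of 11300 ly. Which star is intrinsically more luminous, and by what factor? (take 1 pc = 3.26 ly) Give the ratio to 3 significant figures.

Star A: d = 78.6 ly / 3.26 = 24.11 pc
Star A: M = m − 5 log₁₀ d + 5 = 16.61 − 5·1.3822 + 5 = 14.699
Star B: d = 11300 ly / 3.26 = 3466 pc
Star B: M = m − 5 log₁₀ d + 5 = 26.47 − 5·3.5399 + 5 = 13.771
ΔM = M_A − M_B = 14.699 − (13.771) = 0.928; smaller M is more luminous → Star B.
L ratio = 10^(0.4 |ΔM|) = 10^0.371 = 2.351

Star B is more luminous, by a factor of 2.35.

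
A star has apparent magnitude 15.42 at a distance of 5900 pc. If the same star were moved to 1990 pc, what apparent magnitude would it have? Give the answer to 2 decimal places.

Flux ∝ 1/d², so Δm = 5 log₁₀(d₂/d₁) = 5 log₁₀(1990/5900) = -2.360
m₂ = m₁ + Δm = 15.42 + (-2.360) = 13.060

m ≈ 13.06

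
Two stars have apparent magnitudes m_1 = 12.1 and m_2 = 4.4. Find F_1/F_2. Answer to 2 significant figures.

F_1/F_2 ≈ 8.3×10^-4

Magnitude difference = 7.7
Flux ratio = 10^(−0.4 Δm) = 10^(−0.4 × 7.7) = 10^-3.080 = 8.318×10^-4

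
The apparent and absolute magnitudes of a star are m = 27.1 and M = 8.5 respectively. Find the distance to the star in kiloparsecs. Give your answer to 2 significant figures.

d ≈ 52 kpc

μ = m − M = 18.600
m − M = 5 log₁₀ d − 5
log₁₀ d = (m − M)/5 + 1 = 4.7200
d = 10^4.7200 = 52480 pc
= 52.48 kpc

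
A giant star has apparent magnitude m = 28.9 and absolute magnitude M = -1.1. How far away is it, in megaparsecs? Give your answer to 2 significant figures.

d ≈ 10 Mpc

μ = m − M = 30.000
m − M = 5 log₁₀ d − 5
log₁₀ d = (m − M)/5 + 1 = 7.0000
d = 10^7.0000 = 1.000×10^7 pc
= 10.00 Mpc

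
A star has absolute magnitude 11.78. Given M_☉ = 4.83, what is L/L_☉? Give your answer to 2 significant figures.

L/L_☉ ≈ 1.7×10^-3

M − M_☉ = 11.78 − 4.83 = 6.950
L/L_☉ = 10^(−0.4 (M − M_☉)) = 10^-2.780 = 1.660×10^-3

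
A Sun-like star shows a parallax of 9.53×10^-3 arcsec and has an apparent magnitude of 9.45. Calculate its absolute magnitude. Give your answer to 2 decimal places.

d = 1/p = 1/9.53×10^-3″ = 104.9 pc
5 log₁₀(d/10 pc) = 5 log₁₀(104.9) − 5 = 5.105
M = m − 5 log₁₀(d/10) = 9.45 − 5.105 = 4.345

M ≈ 4.35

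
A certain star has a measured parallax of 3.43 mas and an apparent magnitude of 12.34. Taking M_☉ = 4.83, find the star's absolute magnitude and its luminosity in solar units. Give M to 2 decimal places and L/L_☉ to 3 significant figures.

d = 1/p = 1000/3.43 mas = 291.5 pc
M = m − 5 log₁₀ d + 5 = 12.34 − 5·2.4647 + 5 = 5.016
M − M_☉ = 5.016 − 4.83 = 0.186
L/L_☉ = 10^(−0.4 × 0.186) = 0.8422

M ≈ 5.02; L/L_☉ ≈ 0.842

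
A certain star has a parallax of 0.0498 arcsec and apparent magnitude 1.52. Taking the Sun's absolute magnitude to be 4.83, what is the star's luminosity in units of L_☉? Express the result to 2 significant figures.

L/L_☉ ≈ 85

d = 1/p = 1/0.0498″ = 20.08 pc
M = m − 5 log₁₀ d + 5 = 1.52 − 5·1.3028 + 5 = 0.006
M − M_☉ = 0.006 − 4.83 = -4.824
L/L_☉ = 10^(−0.4 × -4.824) = 85.02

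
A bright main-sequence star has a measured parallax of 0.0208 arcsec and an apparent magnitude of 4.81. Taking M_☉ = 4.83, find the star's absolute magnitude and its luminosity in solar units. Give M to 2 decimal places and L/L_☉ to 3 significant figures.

M ≈ 1.40; L/L_☉ ≈ 23.5

d = 1/p = 1/0.0208″ = 48.08 pc
M = m − 5 log₁₀ d + 5 = 4.81 − 5·1.6819 + 5 = 1.400
M − M_☉ = 1.400 − 4.83 = -3.430
L/L_☉ = 10^(−0.4 × -3.430) = 23.54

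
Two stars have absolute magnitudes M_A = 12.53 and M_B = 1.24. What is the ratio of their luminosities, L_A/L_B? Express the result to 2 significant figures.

L_A/L_B ≈ 3.0×10^-5

ΔM = M_A − M_B = 11.29
L_A/L_B = 10^(−0.4 ΔM) = 10^-4.516 = 3.048×10^-5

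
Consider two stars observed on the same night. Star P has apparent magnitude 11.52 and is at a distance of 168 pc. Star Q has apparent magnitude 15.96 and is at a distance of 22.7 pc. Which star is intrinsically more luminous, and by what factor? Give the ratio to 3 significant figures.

Star P is more luminous, by a factor of 3270.

Star P: M = m − 5 log₁₀ d + 5 = 11.52 − 5·2.2253 + 5 = 5.393
Star Q: M = m − 5 log₁₀ d + 5 = 15.96 − 5·1.3560 + 5 = 14.180
ΔM = M_P − M_Q = 5.393 − (14.180) = -8.786; smaller M is more luminous → Star P.
L ratio = 10^(0.4 |ΔM|) = 10^3.515 = 3270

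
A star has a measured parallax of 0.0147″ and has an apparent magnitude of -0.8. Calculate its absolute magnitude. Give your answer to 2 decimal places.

d = 1/p = 1/0.0147″ = 68.03 pc
5 log₁₀(d/10 pc) = 5 log₁₀(68.03) − 5 = 4.163
M = m − 5 log₁₀(d/10) = -0.8 − 4.163 = -4.963

M ≈ -4.96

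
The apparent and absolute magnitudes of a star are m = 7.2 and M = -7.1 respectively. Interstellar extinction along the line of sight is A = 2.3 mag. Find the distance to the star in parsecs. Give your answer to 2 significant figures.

d ≈ 2500 pc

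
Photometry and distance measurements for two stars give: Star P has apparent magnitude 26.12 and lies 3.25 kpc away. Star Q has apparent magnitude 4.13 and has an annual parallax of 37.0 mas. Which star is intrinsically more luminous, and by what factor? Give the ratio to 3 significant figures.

Star Q is more luminous, by a factor of 43200.

Star P: d = 3.25 kpc = 3250 pc
Star P: M = m − 5 log₁₀ d + 5 = 26.12 − 5·3.5119 + 5 = 13.561
Star Q: p = 37.0 mas = 0.0370″ → d = 1/p = 27.03 pc
Star Q: M = m − 5 log₁₀ d + 5 = 4.13 − 5·1.4318 + 5 = 1.971
ΔM = M_P − M_Q = 13.561 − (1.971) = 11.590; smaller M is more luminous → Star Q.
L ratio = 10^(0.4 |ΔM|) = 10^4.636 = 43230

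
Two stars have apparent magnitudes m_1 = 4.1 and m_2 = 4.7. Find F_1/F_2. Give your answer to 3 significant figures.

F_1/F_2 ≈ 1.74

Magnitude difference = -0.6
Flux ratio = 10^(−0.4 Δm) = 10^(−0.4 × -0.6) = 10^0.240 = 1.738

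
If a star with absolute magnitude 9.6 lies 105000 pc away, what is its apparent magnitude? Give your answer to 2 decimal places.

m ≈ 29.71

m = M + 5 log₁₀ d − 5 = 9.6 + 5·5.0212 − 5 = 29.706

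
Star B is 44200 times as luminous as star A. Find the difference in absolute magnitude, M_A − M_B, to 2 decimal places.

M_A − M_B ≈ 11.61

Pogson: ΔM = −2.5 log₁₀(ratio) = −2.5 log₁₀(44200) = −2.5 × 4.6454 = -11.614
Star B is brighter so has the smaller magnitude: M_A − M_B is positive.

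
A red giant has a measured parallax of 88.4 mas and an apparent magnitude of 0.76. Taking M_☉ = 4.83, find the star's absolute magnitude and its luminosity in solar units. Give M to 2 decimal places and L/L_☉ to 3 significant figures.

d = 1/p = 1000/88.4 mas = 11.31 pc
M = m − 5 log₁₀ d + 5 = 0.76 − 5·1.0535 + 5 = 0.492
M − M_☉ = 0.492 − 4.83 = -4.338
L/L_☉ = 10^(−0.4 × -4.338) = 54.34

M ≈ 0.49; L/L_☉ ≈ 54.3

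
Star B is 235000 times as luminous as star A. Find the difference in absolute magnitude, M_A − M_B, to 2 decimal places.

M_A − M_B ≈ 13.43

Pogson: ΔM = −2.5 log₁₀(ratio) = −2.5 log₁₀(235000) = −2.5 × 5.3711 = -13.428
Star B is brighter so has the smaller magnitude: M_A − M_B is positive.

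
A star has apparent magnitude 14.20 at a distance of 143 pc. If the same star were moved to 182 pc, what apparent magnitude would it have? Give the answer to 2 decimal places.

m ≈ 14.72

Flux ∝ 1/d², so Δm = 5 log₁₀(d₂/d₁) = 5 log₁₀(182/143) = 0.524
m₂ = m₁ + Δm = 14.20 + (0.524) = 14.724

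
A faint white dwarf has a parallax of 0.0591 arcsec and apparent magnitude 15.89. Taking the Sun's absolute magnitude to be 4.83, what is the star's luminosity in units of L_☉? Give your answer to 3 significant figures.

L/L_☉ ≈ 1.08×10^-4

d = 1/p = 1/0.0591″ = 16.92 pc
M = m − 5 log₁₀ d + 5 = 15.89 − 5·1.2284 + 5 = 14.748
M − M_☉ = 14.748 − 4.83 = 9.918
L/L_☉ = 10^(−0.4 × 9.918) = 1.079×10^-4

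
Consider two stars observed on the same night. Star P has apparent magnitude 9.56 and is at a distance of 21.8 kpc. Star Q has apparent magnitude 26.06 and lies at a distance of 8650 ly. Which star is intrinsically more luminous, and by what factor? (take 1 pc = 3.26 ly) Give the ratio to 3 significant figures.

Star P: d = 21.8 kpc = 21800 pc
Star P: M = m − 5 log₁₀ d + 5 = 9.56 − 5·4.3385 + 5 = -7.132
Star Q: d = 8650 ly / 3.26 = 2653 pc
Star Q: M = m − 5 log₁₀ d + 5 = 26.06 − 5·3.4238 + 5 = 13.941
ΔM = M_P − M_Q = -7.132 − (13.941) = -21.073; smaller M is more luminous → Star P.
L ratio = 10^(0.4 |ΔM|) = 10^8.429 = 2.687×10^8

Star P is more luminous, by a factor of 2.69×10^8.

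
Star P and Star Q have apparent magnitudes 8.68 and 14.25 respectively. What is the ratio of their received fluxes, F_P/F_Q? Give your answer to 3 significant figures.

Δm = 8.68 − (14.25) = -5.57
Flux ratio = 10^(−0.4 Δm) = 10^(−0.4 × -5.57) = 10^2.228 = 169.0

F_P/F_Q ≈ 169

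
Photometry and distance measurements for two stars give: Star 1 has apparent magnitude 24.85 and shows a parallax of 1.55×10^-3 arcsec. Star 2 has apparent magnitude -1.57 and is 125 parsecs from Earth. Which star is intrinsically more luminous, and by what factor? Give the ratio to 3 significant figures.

Star 2 is more luminous, by a factor of 1.39×10^9.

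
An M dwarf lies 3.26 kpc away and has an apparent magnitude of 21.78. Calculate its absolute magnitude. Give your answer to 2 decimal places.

d = 3.26 kpc = 3260 pc
5 log₁₀(d/10 pc) = 5 log₁₀(3260) − 5 = 12.566
M = m − 5 log₁₀(d/10) = 21.78 − 12.566 = 9.214

M ≈ 9.21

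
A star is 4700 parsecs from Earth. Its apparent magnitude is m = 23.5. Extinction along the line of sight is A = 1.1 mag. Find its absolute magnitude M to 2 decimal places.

M ≈ 9.04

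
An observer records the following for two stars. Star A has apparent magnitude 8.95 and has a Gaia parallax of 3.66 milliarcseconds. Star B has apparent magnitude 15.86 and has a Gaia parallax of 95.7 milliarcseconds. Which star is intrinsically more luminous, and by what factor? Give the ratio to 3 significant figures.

Star A: p = 3.66 mas = 3.66×10^-3″ → d = 1/p = 273.2 pc
Star A: M = m − 5 log₁₀ d + 5 = 8.95 − 5·2.4365 + 5 = 1.767
Star B: p = 95.7 mas = 0.0957″ → d = 1/p = 10.45 pc
Star B: M = m − 5 log₁₀ d + 5 = 15.86 − 5·1.0191 + 5 = 15.765
ΔM = M_A − M_B = 1.767 − (15.765) = -13.997; smaller M is more luminous → Star A.
L ratio = 10^(0.4 |ΔM|) = 10^5.599 = 397100

Star A is more luminous, by a factor of 397000.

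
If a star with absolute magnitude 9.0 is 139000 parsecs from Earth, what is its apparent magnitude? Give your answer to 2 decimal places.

m ≈ 29.72

m = M + 5 log₁₀ d − 5 = 9.0 + 5·5.1430 − 5 = 29.715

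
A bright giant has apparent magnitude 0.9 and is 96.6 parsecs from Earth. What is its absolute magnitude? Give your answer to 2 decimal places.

5 log₁₀(d/10 pc) = 5 log₁₀(96.60) − 5 = 4.925
M = m − 5 log₁₀(d/10) = 0.9 − 4.925 = -4.025

M ≈ -4.02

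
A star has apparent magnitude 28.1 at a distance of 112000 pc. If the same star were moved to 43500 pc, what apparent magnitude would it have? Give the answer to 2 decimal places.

m ≈ 26.05

Flux ∝ 1/d², so Δm = 5 log₁₀(d₂/d₁) = 5 log₁₀(43500/112000) = -2.054
m₂ = m₁ + Δm = 28.1 + (-2.054) = 26.046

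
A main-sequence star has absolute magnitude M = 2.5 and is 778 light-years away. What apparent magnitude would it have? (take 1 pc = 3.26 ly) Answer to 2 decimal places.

m ≈ 9.39

d = 778 ly / 3.26 = 238.7 pc
m = M + 5 log₁₀ d − 5 = 2.5 + 5·2.3778 − 5 = 9.389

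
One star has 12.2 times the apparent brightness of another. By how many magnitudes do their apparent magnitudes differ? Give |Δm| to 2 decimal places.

Pogson: Δm = −2.5 log₁₀(ratio) = −2.5 log₁₀(12.2) = −2.5 × 1.0864 = -2.716

|Δm| ≈ 2.72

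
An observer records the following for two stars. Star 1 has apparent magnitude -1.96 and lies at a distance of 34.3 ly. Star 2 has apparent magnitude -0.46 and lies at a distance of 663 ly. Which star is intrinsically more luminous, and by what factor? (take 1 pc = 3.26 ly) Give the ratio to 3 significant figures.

Star 2 is more luminous, by a factor of 93.9.

Star 1: d = 34.3 ly / 3.26 = 10.52 pc
Star 1: M = m − 5 log₁₀ d + 5 = -1.96 − 5·1.0221 + 5 = -2.070
Star 2: d = 663 ly / 3.26 = 203.4 pc
Star 2: M = m − 5 log₁₀ d + 5 = -0.46 − 5·2.3083 + 5 = -7.001
ΔM = M_1 − M_2 = -2.070 − (-7.001) = 4.931; smaller M is more luminous → Star 2.
L ratio = 10^(0.4 |ΔM|) = 10^1.972 = 93.85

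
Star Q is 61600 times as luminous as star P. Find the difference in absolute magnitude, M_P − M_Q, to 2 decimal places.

Pogson: ΔM = −2.5 log₁₀(ratio) = −2.5 log₁₀(61600) = −2.5 × 4.7896 = -11.974
Star Q is brighter so has the smaller magnitude: M_P − M_Q is positive.

M_P − M_Q ≈ 11.97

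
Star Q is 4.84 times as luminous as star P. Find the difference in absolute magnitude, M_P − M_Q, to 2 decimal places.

M_P − M_Q ≈ 1.71

Pogson: ΔM = −2.5 log₁₀(ratio) = −2.5 log₁₀(4.84) = −2.5 × 0.6848 = -1.712
Star Q is brighter so has the smaller magnitude: M_P − M_Q is positive.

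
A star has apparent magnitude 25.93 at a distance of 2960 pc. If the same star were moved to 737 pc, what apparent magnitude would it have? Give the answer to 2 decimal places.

Flux ∝ 1/d², so Δm = 5 log₁₀(d₂/d₁) = 5 log₁₀(737/2960) = -3.019
m₂ = m₁ + Δm = 25.93 + (-3.019) = 22.911

m ≈ 22.91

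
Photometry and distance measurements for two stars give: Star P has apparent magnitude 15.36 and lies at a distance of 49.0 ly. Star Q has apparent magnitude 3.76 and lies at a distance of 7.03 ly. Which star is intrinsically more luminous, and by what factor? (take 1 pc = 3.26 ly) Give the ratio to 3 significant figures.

Star P: d = 49.0 ly / 3.26 = 15.03 pc
Star P: M = m − 5 log₁₀ d + 5 = 15.36 − 5·1.1770 + 5 = 14.475
Star Q: d = 7.03 ly / 3.26 = 2.156 pc
Star Q: M = m − 5 log₁₀ d + 5 = 3.76 − 5·0.3337 + 5 = 7.091
ΔM = M_P − M_Q = 14.475 − (7.091) = 7.384; smaller M is more luminous → Star Q.
L ratio = 10^(0.4 |ΔM|) = 10^2.954 = 898.5

Star Q is more luminous, by a factor of 899.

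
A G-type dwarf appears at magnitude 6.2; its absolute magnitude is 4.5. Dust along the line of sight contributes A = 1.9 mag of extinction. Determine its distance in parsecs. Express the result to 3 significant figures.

m − M = 5 log₁₀(d/10 pc) + A  ⇒  6.2 − (4.5) − 1.9 = 5 log₁₀(d/10)
-0.200 = 5 log₁₀(d/10)
log₁₀ d = (m − M − A)/5 + 1 = 0.9600
d = 10^0.9600 = 9.120 pc

d ≈ 9.12 pc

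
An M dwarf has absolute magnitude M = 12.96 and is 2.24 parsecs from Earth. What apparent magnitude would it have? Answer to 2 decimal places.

m ≈ 9.71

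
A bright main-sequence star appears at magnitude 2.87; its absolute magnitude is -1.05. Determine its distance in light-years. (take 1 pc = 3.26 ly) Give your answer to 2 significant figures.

d ≈ 200 ly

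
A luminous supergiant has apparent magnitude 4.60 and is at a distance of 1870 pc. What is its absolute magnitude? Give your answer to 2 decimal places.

5 log₁₀(d/10 pc) = 5 log₁₀(1870) − 5 = 11.359
M = m − 5 log₁₀(d/10) = 4.60 − 11.359 = -6.759

M ≈ -6.76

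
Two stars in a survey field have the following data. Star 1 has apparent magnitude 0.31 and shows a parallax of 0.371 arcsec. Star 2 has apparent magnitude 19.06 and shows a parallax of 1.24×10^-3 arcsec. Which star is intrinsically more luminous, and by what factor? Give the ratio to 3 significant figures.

Star 1: d = 1/p = 1/0.371″ = 2.695 pc
Star 1: M = m − 5 log₁₀ d + 5 = 0.31 − 5·0.4306 + 5 = 3.157
Star 2: d = 1/p = 1/1.24×10^-3″ = 806.5 pc
Star 2: M = m − 5 log₁₀ d + 5 = 19.06 − 5·2.9066 + 5 = 9.527
ΔM = M_1 − M_2 = 3.157 − (9.527) = -6.370; smaller M is more luminous → Star 1.
L ratio = 10^(0.4 |ΔM|) = 10^2.548 = 353.3

Star 1 is more luminous, by a factor of 353.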